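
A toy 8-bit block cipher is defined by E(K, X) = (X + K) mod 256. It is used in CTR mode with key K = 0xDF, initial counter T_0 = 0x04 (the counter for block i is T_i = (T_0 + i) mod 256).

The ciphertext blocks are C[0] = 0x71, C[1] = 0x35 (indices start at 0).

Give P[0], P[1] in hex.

CTR decryption: S_i = E(K, T_i) where T_i is the counter for block i; P_i = C_i ⊕ S_i.
P[0]: T = 0x04, S = E(K, T) = 0xE3; 0x71 ⊕ 0xE3 = 0x92.
P[1]: T = 0x05, S = E(K, T) = 0xE4; 0x35 ⊕ 0xE4 = 0xD1.

P[0] = 0x92, P[1] = 0xD1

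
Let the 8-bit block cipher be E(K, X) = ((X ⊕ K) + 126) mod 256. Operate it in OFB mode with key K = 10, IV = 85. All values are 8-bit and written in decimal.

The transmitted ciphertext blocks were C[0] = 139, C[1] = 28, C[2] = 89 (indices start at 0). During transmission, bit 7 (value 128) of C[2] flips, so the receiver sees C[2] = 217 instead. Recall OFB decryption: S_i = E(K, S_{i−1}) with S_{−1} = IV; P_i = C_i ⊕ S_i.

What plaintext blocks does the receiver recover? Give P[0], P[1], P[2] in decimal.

Only C[2] changed, to 217. In OFB, a change in C_i flips the same bit in P_i only; the keystream is unaffected. Decrypting the received ciphertext:
P[0]: S = E(K, 85) = 221; 139 ⊕ 221 = 86.
P[1]: S = E(K, 221) = 85; 28 ⊕ 85 = 73.
P[2]: S = E(K, 85) = 221; 217 ⊕ 221 = 4.
Blocks that differ from the original plaintext: P[2].

P[0] = 86, P[1] = 73, P[2] = 4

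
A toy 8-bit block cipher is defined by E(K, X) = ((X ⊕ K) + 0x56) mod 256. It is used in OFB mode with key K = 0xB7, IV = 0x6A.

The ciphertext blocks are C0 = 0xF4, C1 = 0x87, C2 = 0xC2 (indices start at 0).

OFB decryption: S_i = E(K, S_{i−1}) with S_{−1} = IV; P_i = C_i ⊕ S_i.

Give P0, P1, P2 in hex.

P0: S = E(K, 0x6A) = 0x33; 0xF4 ⊕ 0x33 = 0xC7.
P1: S = E(K, 0x33) = 0xDA; 0x87 ⊕ 0xDA = 0x5D.
P2: S = E(K, 0xDA) = 0xC3; 0xC2 ⊕ 0xC3 = 0x01.

P0 = 0xC7, P1 = 0x5D, P2 = 0x01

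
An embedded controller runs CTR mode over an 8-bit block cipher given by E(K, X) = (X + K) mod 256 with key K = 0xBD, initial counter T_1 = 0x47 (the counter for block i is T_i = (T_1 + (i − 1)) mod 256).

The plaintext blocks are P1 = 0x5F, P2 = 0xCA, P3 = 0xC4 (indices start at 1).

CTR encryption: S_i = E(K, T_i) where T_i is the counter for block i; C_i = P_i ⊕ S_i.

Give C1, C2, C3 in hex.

C1 = 0x5B, C2 = 0xCF, C3 = 0xC2

C1: T = 0x47, S = E(K, T) = 0x04; 0x5F ⊕ 0x04 = 0x5B.
C2: T = 0x48, S = E(K, T) = 0x05; 0xCA ⊕ 0x05 = 0xCF.
C3: T = 0x49, S = E(K, T) = 0x06; 0xC4 ⊕ 0x06 = 0xC2.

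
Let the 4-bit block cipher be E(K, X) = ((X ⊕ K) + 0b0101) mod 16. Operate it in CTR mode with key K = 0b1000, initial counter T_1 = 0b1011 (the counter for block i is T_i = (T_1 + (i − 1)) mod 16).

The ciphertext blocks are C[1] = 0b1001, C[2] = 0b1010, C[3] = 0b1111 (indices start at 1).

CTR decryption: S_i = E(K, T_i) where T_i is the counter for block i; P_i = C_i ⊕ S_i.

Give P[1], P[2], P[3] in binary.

P[1] = 0b0001, P[2] = 0b0011, P[3] = 0b0101

P[1]: T = 0b1011, S = E(K, T) = 0b1000; 0b1001 ⊕ 0b1000 = 0b0001.
P[2]: T = 0b1100, S = E(K, T) = 0b1001; 0b1010 ⊕ 0b1001 = 0b0011.
P[3]: T = 0b1101, S = E(K, T) = 0b1010; 0b1111 ⊕ 0b1010 = 0b0101.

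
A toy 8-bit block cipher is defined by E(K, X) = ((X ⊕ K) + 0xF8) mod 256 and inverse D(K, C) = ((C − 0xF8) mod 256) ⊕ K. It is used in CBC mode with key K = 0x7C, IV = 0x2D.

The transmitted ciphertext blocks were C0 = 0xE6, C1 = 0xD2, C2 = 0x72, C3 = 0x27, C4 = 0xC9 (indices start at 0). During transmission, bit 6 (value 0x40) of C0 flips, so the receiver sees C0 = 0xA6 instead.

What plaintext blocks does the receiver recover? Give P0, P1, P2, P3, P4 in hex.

P0 = 0xFF, P1 = 0x00, P2 = 0xD4, P3 = 0x21, P4 = 0x8A

CBC decryption: P_i = D(K, C_i) ⊕ C_{i−1}, with C_{−1} = IV.
Only C0 changed, to 0xA6. In CBC, a change in C_i garbles P_i and flips the same bit in P_{i+1}. Decrypting the received ciphertext:
P0: D(K, 0xA6) = 0xD2; 0xD2 ⊕ 0x2D = 0xFF.
P1: D(K, 0xD2) = 0xA6; 0xA6 ⊕ 0xA6 = 0x00.
P2: D(K, 0x72) = 0x06; 0x06 ⊕ 0xD2 = 0xD4.
P3: D(K, 0x27) = 0x53; 0x53 ⊕ 0x72 = 0x21.
P4: D(K, 0xC9) = 0xAD; 0xAD ⊕ 0x27 = 0x8A.
Blocks that differ from the original plaintext: P0, P1.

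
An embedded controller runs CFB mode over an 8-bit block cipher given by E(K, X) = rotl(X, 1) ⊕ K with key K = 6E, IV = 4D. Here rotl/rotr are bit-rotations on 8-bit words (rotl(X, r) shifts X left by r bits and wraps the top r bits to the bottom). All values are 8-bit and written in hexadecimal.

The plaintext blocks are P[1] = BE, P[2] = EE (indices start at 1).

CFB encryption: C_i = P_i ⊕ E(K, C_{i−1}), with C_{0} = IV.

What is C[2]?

C[1]: E(K, 4D) = F4; BE ⊕ F4 = 4A.
C[2]: E(K, 4A) = FA; EE ⊕ FA = 14.

C[2] = 14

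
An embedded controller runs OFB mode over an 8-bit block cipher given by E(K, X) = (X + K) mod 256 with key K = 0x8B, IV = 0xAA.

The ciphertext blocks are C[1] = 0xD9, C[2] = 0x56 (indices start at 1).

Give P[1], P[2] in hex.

OFB decryption: S_i = E(K, S_{i−1}) with S_{0} = IV; P_i = C_i ⊕ S_i.
P[1]: S = E(K, 0xAA) = 0x35; 0xD9 ⊕ 0x35 = 0xEC.
P[2]: S = E(K, 0x35) = 0xC0; 0x56 ⊕ 0xC0 = 0x96.

P[1] = 0xEC, P[2] = 0x96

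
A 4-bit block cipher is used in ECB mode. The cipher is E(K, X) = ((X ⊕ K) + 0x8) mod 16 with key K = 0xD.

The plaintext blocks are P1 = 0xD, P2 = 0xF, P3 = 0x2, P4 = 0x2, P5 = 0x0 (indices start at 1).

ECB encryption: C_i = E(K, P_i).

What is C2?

C2: E(K, 0xF) = 0xA.

C2 = 0xA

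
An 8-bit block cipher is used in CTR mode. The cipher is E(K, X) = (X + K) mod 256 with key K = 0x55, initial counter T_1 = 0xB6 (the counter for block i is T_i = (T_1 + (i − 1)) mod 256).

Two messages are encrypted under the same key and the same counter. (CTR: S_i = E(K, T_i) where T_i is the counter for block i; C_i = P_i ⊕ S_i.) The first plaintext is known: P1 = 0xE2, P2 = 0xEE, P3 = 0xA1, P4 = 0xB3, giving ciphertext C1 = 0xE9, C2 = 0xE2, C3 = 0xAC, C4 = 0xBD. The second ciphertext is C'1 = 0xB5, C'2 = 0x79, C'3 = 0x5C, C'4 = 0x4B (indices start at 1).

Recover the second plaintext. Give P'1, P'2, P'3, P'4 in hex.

In CTR with a reused counter, both messages share the same keystream S_i, so C_i ⊕ C'_i = P_i ⊕ P'_i and thus P'_i = P_i ⊕ C_i ⊕ C'_i.
P'1: 0xE2 ⊕ 0xE9 ⊕ 0xB5 = 0xBE.
P'2: 0xEE ⊕ 0xE2 ⊕ 0x79 = 0x75.
P'3: 0xA1 ⊕ 0xAC ⊕ 0x5C = 0x51.
P'4: 0xB3 ⊕ 0xBD ⊕ 0x4B = 0x45.

P'1 = 0xBE, P'2 = 0x75, P'3 = 0x51, P'4 = 0x45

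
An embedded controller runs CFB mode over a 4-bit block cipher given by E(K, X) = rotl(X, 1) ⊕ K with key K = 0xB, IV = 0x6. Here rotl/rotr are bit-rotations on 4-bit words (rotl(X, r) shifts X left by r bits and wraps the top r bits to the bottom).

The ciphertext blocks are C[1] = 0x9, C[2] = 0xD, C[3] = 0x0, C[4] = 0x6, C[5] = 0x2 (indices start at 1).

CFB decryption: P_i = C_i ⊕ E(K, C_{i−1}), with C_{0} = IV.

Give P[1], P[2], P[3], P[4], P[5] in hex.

P[1]: E(K, 0x6) = 0x7; 0x9 ⊕ 0x7 = 0xE.
P[2]: E(K, 0x9) = 0x8; 0xD ⊕ 0x8 = 0x5.
P[3]: E(K, 0xD) = 0x0; 0x0 ⊕ 0x0 = 0x0.
P[4]: E(K, 0x0) = 0xB; 0x6 ⊕ 0xB = 0xD.
P[5]: E(K, 0x6) = 0x7; 0x2 ⊕ 0x7 = 0x5.

P[1] = 0xE, P[2] = 0x5, P[3] = 0x0, P[4] = 0xD, P[5] = 0x5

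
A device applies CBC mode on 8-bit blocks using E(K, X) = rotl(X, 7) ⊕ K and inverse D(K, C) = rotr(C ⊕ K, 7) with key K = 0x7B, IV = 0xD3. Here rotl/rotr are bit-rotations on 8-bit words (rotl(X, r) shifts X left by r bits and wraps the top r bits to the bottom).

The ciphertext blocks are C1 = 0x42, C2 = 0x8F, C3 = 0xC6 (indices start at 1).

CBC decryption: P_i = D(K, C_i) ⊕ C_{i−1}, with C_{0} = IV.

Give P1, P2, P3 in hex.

P1 = 0xA1, P2 = 0xAB, P3 = 0xF4

P1: D(K, 0x42) = 0x72; 0x72 ⊕ 0xD3 = 0xA1.
P2: D(K, 0x8F) = 0xE9; 0xE9 ⊕ 0x42 = 0xAB.
P3: D(K, 0xC6) = 0x7B; 0x7B ⊕ 0x8F = 0xF4.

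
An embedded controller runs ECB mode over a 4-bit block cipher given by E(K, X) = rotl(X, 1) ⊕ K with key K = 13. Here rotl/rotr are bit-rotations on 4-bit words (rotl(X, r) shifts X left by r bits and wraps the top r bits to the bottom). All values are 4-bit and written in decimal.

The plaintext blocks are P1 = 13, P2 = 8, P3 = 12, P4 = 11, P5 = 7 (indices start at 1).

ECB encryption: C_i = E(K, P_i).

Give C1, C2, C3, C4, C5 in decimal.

C1 = 6, C2 = 12, C3 = 4, C4 = 10, C5 = 3

C1: E(K, 13) = 6.
C2: E(K, 8) = 12.
C3: E(K, 12) = 4.
C4: E(K, 11) = 10.
C5: E(K, 7) = 3.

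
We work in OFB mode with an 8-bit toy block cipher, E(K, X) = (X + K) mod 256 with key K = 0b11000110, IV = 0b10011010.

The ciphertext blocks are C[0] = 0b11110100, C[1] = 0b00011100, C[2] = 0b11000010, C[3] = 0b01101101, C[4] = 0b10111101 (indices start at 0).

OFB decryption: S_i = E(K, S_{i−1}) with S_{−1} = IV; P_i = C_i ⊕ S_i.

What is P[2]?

P[0]: S = E(K, 0b10011010) = 0b01100000; 0b11110100 ⊕ 0b01100000 = 0b10010100.
P[1]: S = E(K, 0b01100000) = 0b00100110; 0b00011100 ⊕ 0b00100110 = 0b00111010.
P[2]: S = E(K, 0b00100110) = 0b11101100; 0b11000010 ⊕ 0b11101100 = 0b00101110.

P[2] = 0b00101110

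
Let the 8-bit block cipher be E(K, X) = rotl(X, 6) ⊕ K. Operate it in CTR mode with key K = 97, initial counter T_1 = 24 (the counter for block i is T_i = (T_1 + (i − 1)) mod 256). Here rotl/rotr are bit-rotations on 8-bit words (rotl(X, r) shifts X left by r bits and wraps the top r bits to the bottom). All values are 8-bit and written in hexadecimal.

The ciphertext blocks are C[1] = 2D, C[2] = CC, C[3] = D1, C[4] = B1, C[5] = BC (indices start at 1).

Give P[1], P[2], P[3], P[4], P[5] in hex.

P[1] = B3, P[2] = 12, P[3] = CF, P[4] = EF, P[5] = 21

CTR decryption: S_i = E(K, T_i) where T_i is the counter for block i; P_i = C_i ⊕ S_i.
P[1]: T = 24, S = E(K, T) = 9E; 2D ⊕ 9E = B3.
P[2]: T = 25, S = E(K, T) = DE; CC ⊕ DE = 12.
P[3]: T = 26, S = E(K, T) = 1E; D1 ⊕ 1E = CF.
P[4]: T = 27, S = E(K, T) = 5E; B1 ⊕ 5E = EF.
P[5]: T = 28, S = E(K, T) = 9D; BC ⊕ 9D = 21.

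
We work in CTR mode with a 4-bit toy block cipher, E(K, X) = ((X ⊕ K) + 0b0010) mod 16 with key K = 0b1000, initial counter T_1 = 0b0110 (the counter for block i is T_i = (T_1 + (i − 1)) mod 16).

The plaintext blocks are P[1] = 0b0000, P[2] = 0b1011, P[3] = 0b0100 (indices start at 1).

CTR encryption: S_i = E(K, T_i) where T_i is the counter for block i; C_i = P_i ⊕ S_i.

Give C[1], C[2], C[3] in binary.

C[1] = 0b0000, C[2] = 0b1010, C[3] = 0b0110

C[1]: T = 0b0110, S = E(K, T) = 0b0000; 0b0000 ⊕ 0b0000 = 0b0000.
C[2]: T = 0b0111, S = E(K, T) = 0b0001; 0b1011 ⊕ 0b0001 = 0b1010.
C[3]: T = 0b1000, S = E(K, T) = 0b0010; 0b0100 ⊕ 0b0010 = 0b0110.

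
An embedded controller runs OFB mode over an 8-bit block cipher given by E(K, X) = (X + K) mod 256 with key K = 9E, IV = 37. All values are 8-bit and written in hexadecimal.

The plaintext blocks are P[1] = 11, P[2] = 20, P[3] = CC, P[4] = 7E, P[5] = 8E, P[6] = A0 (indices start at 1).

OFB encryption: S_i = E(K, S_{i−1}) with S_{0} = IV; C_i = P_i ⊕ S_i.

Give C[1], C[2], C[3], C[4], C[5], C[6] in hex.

C[1] = C4, C[2] = 53, C[3] = DD, C[4] = D1, C[5] = C3, C[6] = 4B

C[1]: S = E(K, 37) = D5; 11 ⊕ D5 = C4.
C[2]: S = E(K, D5) = 73; 20 ⊕ 73 = 53.
C[3]: S = E(K, 73) = 11; CC ⊕ 11 = DD.
C[4]: S = E(K, 11) = AF; 7E ⊕ AF = D1.
C[5]: S = E(K, AF) = 4D; 8E ⊕ 4D = C3.
C[6]: S = E(K, 4D) = EB; A0 ⊕ EB = 4B.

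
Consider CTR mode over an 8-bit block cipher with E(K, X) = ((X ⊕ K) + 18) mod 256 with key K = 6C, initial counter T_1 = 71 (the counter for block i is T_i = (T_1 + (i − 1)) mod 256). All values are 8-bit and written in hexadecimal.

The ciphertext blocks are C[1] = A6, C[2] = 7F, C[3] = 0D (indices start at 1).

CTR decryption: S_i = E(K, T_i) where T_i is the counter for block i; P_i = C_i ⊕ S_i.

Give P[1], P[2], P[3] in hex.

P[1] = 93, P[2] = 49, P[3] = 3A

P[1]: T = 71, S = E(K, T) = 35; A6 ⊕ 35 = 93.
P[2]: T = 72, S = E(K, T) = 36; 7F ⊕ 36 = 49.
P[3]: T = 73, S = E(K, T) = 37; 0D ⊕ 37 = 3A.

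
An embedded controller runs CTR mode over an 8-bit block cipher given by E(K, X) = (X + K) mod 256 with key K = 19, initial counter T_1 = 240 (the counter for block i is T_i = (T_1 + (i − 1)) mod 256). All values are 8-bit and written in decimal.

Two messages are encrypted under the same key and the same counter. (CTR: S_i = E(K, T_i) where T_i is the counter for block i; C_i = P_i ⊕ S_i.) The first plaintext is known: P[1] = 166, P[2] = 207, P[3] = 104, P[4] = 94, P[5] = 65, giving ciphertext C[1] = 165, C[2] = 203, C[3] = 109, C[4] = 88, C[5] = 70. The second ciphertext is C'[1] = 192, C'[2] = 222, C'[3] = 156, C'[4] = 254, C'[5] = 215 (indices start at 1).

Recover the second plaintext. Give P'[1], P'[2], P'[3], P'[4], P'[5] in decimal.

In CTR with a reused counter, both messages share the same keystream S_i, so C_i ⊕ C'_i = P_i ⊕ P'_i and thus P'_i = P_i ⊕ C_i ⊕ C'_i.
P'[1]: 166 ⊕ 165 ⊕ 192 = 195.
P'[2]: 207 ⊕ 203 ⊕ 222 = 218.
P'[3]: 104 ⊕ 109 ⊕ 156 = 153.
P'[4]: 94 ⊕ 88 ⊕ 254 = 248.
P'[5]: 65 ⊕ 70 ⊕ 215 = 208.

P'[1] = 195, P'[2] = 218, P'[3] = 153, P'[4] = 248, P'[5] = 208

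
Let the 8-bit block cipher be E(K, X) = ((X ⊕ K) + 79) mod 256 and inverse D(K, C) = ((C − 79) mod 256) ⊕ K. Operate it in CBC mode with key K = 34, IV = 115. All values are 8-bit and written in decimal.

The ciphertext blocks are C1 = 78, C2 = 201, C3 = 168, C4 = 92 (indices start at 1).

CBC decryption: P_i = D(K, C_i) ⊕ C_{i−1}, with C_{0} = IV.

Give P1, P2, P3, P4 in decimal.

P1: D(K, 78) = 221; 221 ⊕ 115 = 174.
P2: D(K, 201) = 88; 88 ⊕ 78 = 22.
P3: D(K, 168) = 123; 123 ⊕ 201 = 178.
P4: D(K, 92) = 47; 47 ⊕ 168 = 135.

P1 = 174, P2 = 22, P3 = 178, P4 = 135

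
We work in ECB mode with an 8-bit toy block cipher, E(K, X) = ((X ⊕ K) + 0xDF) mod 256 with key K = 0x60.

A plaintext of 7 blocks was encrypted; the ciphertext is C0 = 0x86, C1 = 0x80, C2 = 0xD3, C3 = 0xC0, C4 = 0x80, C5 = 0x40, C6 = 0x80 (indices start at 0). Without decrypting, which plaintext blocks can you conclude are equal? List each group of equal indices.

P1 = P4 = P6

ECB encrypts each block independently with the same key, so equal ciphertext blocks imply equal plaintext blocks.
C1 = C4 = C6 = 0x80, so P1 = P4 = P6.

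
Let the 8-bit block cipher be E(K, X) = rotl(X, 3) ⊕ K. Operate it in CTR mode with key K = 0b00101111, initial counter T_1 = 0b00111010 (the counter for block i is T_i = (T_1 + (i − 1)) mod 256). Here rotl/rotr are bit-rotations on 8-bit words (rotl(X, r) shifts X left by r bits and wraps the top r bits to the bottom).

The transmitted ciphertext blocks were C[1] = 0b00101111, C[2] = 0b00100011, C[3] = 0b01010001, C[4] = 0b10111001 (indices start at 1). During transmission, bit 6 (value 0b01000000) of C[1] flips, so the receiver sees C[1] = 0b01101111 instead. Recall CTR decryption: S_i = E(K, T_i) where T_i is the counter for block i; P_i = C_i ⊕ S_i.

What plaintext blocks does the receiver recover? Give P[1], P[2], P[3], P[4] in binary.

Only C[1] changed, to 0b01101111. In CTR, a change in C_i flips the same bit in P_i only; the keystream is unaffected. Decrypting the received ciphertext:
P[1]: T = 0b00111010, S = E(K, T) = 0b11111110; 0b01101111 ⊕ 0b11111110 = 0b10010001.
P[2]: T = 0b00111011, S = E(K, T) = 0b11110110; 0b00100011 ⊕ 0b11110110 = 0b11010101.
P[3]: T = 0b00111100, S = E(K, T) = 0b11001110; 0b01010001 ⊕ 0b11001110 = 0b10011111.
P[4]: T = 0b00111101, S = E(K, T) = 0b11000110; 0b10111001 ⊕ 0b11000110 = 0b01111111.
Blocks that differ from the original plaintext: P[1].

P[1] = 0b10010001, P[2] = 0b11010101, P[3] = 0b10011111, P[4] = 0b01111111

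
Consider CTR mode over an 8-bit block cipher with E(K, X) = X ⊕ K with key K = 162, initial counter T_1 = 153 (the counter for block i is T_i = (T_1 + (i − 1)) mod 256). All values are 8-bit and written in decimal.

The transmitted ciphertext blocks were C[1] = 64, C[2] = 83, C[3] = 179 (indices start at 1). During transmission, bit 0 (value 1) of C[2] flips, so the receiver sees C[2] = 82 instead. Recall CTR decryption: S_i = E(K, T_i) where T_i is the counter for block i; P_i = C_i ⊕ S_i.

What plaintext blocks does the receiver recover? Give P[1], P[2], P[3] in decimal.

Only C[2] changed, to 82. In CTR, a change in C_i flips the same bit in P_i only; the keystream is unaffected. Decrypting the received ciphertext:
P[1]: T = 153, S = E(K, T) = 59; 64 ⊕ 59 = 123.
P[2]: T = 154, S = E(K, T) = 56; 82 ⊕ 56 = 106.
P[3]: T = 155, S = E(K, T) = 57; 179 ⊕ 57 = 138.
Blocks that differ from the original plaintext: P[2].

P[1] = 123, P[2] = 106, P[3] = 138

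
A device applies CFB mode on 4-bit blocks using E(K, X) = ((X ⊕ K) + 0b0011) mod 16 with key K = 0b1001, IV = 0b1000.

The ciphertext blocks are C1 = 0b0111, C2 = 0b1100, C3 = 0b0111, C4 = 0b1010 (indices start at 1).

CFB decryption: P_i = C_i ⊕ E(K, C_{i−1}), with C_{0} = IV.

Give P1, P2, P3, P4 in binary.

P1: E(K, 0b1000) = 0b0100; 0b0111 ⊕ 0b0100 = 0b0011.
P2: E(K, 0b0111) = 0b0001; 0b1100 ⊕ 0b0001 = 0b1101.
P3: E(K, 0b1100) = 0b1000; 0b0111 ⊕ 0b1000 = 0b1111.
P4: E(K, 0b0111) = 0b0001; 0b1010 ⊕ 0b0001 = 0b1011.

P1 = 0b0011, P2 = 0b1101, P3 = 0b1111, P4 = 0b1011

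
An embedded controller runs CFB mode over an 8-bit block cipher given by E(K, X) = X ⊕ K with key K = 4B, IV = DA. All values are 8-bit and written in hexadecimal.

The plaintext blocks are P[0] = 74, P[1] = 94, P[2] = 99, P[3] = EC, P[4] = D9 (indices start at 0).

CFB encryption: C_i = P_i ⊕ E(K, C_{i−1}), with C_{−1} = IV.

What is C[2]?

C[0]: E(K, DA) = 91; 74 ⊕ 91 = E5.
C[1]: E(K, E5) = AE; 94 ⊕ AE = 3A.
C[2]: E(K, 3A) = 71; 99 ⊕ 71 = E8.

C[2] = E8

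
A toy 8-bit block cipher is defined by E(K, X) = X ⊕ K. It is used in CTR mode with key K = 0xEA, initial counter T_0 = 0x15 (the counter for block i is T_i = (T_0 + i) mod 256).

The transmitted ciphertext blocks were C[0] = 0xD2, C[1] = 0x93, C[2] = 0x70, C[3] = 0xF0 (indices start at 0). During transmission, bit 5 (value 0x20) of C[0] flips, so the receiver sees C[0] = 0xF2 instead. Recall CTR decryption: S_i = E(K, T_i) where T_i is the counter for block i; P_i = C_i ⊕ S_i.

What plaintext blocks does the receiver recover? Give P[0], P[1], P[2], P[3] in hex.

P[0] = 0x0D, P[1] = 0x6F, P[2] = 0x8D, P[3] = 0x02

Only C[0] changed, to 0xF2. In CTR, a change in C_i flips the same bit in P_i only; the keystream is unaffected. Decrypting the received ciphertext:
P[0]: T = 0x15, S = E(K, T) = 0xFF; 0xF2 ⊕ 0xFF = 0x0D.
P[1]: T = 0x16, S = E(K, T) = 0xFC; 0x93 ⊕ 0xFC = 0x6F.
P[2]: T = 0x17, S = E(K, T) = 0xFD; 0x70 ⊕ 0xFD = 0x8D.
P[3]: T = 0x18, S = E(K, T) = 0xF2; 0xF0 ⊕ 0xF2 = 0x02.
Blocks that differ from the original plaintext: P[0].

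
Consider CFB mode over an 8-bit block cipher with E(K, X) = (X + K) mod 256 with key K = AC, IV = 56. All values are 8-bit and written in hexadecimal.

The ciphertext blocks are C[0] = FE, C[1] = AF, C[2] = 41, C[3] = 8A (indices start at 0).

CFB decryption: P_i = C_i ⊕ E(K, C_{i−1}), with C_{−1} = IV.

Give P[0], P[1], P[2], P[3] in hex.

P[0] = FC, P[1] = 05, P[2] = 1A, P[3] = 67

P[0]: E(K, 56) = 02; FE ⊕ 02 = FC.
P[1]: E(K, FE) = AA; AF ⊕ AA = 05.
P[2]: E(K, AF) = 5B; 41 ⊕ 5B = 1A.
P[3]: E(K, 41) = ED; 8A ⊕ ED = 67.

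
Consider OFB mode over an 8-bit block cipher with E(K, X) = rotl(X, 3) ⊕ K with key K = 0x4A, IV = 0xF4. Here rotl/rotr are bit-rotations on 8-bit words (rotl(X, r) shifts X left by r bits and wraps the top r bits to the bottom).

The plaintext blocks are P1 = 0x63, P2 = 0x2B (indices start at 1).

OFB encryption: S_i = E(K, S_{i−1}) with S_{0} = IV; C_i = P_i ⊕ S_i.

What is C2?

C2 = 0x0E

C1: S = E(K, 0xF4) = 0xED; 0x63 ⊕ 0xED = 0x8E.
C2: S = E(K, 0xED) = 0x25; 0x2B ⊕ 0x25 = 0x0E.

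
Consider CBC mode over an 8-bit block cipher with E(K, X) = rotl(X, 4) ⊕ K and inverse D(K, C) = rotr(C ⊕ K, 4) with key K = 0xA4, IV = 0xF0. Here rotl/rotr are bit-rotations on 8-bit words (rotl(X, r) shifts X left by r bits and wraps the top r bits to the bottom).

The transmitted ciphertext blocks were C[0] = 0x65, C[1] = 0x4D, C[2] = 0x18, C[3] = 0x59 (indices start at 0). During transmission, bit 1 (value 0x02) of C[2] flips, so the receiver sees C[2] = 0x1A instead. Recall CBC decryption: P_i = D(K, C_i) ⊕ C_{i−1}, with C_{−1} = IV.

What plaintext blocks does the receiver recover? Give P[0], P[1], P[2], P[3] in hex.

Only C[2] changed, to 0x1A. In CBC, a change in C_i garbles P_i and flips the same bit in P_{i+1}. Decrypting the received ciphertext:
P[0]: D(K, 0x65) = 0x1C; 0x1C ⊕ 0xF0 = 0xEC.
P[1]: D(K, 0x4D) = 0x9E; 0x9E ⊕ 0x65 = 0xFB.
P[2]: D(K, 0x1A) = 0xEB; 0xEB ⊕ 0x4D = 0xA6.
P[3]: D(K, 0x59) = 0xDF; 0xDF ⊕ 0x1A = 0xC5.
Blocks that differ from the original plaintext: P[2], P[3].

P[0] = 0xEC, P[1] = 0xFB, P[2] = 0xA6, P[3] = 0xC5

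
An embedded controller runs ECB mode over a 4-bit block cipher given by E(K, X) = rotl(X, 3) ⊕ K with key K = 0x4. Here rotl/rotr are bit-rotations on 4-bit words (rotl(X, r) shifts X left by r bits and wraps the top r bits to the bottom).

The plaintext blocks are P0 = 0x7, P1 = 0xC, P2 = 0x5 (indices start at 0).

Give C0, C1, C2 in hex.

ECB encryption: C_i = E(K, P_i).
C0: E(K, 0x7) = 0xF.
C1: E(K, 0xC) = 0x2.
C2: E(K, 0x5) = 0xE.

C0 = 0xF, C1 = 0x2, C2 = 0xE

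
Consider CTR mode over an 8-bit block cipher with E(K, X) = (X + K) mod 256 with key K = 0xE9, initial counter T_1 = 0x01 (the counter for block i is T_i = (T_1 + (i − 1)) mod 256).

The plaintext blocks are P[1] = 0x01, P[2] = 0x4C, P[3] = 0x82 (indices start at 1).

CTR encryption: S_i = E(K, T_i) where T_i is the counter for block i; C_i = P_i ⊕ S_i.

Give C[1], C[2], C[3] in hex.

C[1]: T = 0x01, S = E(K, T) = 0xEA; 0x01 ⊕ 0xEA = 0xEB.
C[2]: T = 0x02, S = E(K, T) = 0xEB; 0x4C ⊕ 0xEB = 0xA7.
C[3]: T = 0x03, S = E(K, T) = 0xEC; 0x82 ⊕ 0xEC = 0x6E.

C[1] = 0xEB, C[2] = 0xA7, C[3] = 0x6E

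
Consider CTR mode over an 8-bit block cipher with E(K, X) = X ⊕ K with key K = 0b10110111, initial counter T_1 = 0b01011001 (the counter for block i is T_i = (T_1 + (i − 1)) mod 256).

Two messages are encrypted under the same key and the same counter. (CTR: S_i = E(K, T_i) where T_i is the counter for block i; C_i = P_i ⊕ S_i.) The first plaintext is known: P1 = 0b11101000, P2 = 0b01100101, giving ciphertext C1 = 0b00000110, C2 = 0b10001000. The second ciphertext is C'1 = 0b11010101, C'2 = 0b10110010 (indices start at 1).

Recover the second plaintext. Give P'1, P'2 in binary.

P'1 = 0b00111011, P'2 = 0b01011111

In CTR with a reused counter, both messages share the same keystream S_i, so C_i ⊕ C'_i = P_i ⊕ P'_i and thus P'_i = P_i ⊕ C_i ⊕ C'_i.
P'1: 0b11101000 ⊕ 0b00000110 ⊕ 0b11010101 = 0b00111011.
P'2: 0b01100101 ⊕ 0b10001000 ⊕ 0b10110010 = 0b01011111.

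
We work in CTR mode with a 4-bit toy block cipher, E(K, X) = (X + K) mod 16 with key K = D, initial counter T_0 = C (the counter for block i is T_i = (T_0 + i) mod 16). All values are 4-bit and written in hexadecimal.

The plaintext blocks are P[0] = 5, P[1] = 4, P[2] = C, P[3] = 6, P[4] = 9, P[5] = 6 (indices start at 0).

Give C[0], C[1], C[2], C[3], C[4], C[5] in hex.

C[0] = C, C[1] = E, C[2] = 7, C[3] = A, C[4] = 4, C[5] = 8

CTR encryption: S_i = E(K, T_i) where T_i is the counter for block i; C_i = P_i ⊕ S_i.
C[0]: T = C, S = E(K, T) = 9; 5 ⊕ 9 = C.
C[1]: T = D, S = E(K, T) = A; 4 ⊕ A = E.
C[2]: T = E, S = E(K, T) = B; C ⊕ B = 7.
C[3]: T = F, S = E(K, T) = C; 6 ⊕ C = A.
C[4]: T = 0, S = E(K, T) = D; 9 ⊕ D = 4.
C[5]: T = 1, S = E(K, T) = E; 6 ⊕ E = 8.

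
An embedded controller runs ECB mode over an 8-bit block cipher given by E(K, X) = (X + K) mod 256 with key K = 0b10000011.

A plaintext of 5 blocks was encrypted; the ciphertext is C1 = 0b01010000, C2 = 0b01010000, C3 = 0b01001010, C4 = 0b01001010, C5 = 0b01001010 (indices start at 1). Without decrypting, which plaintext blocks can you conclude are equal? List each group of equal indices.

ECB encrypts each block independently with the same key, so equal ciphertext blocks imply equal plaintext blocks.
C1 = C2 = 0b01010000, so P1 = P2.
C3 = C4 = C5 = 0b01001010, so P3 = P4 = P5.

P1 = P2; P3 = P4 = P5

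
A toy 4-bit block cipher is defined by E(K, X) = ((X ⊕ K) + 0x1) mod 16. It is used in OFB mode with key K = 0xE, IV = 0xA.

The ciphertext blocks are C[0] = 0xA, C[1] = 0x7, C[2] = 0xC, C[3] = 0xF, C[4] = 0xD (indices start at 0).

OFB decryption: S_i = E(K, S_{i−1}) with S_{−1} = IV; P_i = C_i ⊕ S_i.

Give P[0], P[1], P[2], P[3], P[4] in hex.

P[0] = 0xF, P[1] = 0xB, P[2] = 0xF, P[3] = 0x1, P[4] = 0xC

P[0]: S = E(K, 0xA) = 0x5; 0xA ⊕ 0x5 = 0xF.
P[1]: S = E(K, 0x5) = 0xC; 0x7 ⊕ 0xC = 0xB.
P[2]: S = E(K, 0xC) = 0x3; 0xC ⊕ 0x3 = 0xF.
P[3]: S = E(K, 0x3) = 0xE; 0xF ⊕ 0xE = 0x1.
P[4]: S = E(K, 0xE) = 0x1; 0xD ⊕ 0x1 = 0xC.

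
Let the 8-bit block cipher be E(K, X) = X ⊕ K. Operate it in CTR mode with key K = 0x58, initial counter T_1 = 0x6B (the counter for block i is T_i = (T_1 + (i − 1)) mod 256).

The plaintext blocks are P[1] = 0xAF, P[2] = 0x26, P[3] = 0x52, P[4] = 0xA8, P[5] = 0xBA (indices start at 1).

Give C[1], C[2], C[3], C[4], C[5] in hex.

C[1] = 0x9C, C[2] = 0x12, C[3] = 0x67, C[4] = 0x9E, C[5] = 0x8D

CTR encryption: S_i = E(K, T_i) where T_i is the counter for block i; C_i = P_i ⊕ S_i.
C[1]: T = 0x6B, S = E(K, T) = 0x33; 0xAF ⊕ 0x33 = 0x9C.
C[2]: T = 0x6C, S = E(K, T) = 0x34; 0x26 ⊕ 0x34 = 0x12.
C[3]: T = 0x6D, S = E(K, T) = 0x35; 0x52 ⊕ 0x35 = 0x67.
C[4]: T = 0x6E, S = E(K, T) = 0x36; 0xA8 ⊕ 0x36 = 0x9E.
C[5]: T = 0x6F, S = E(K, T) = 0x37; 0xBA ⊕ 0x37 = 0x8D.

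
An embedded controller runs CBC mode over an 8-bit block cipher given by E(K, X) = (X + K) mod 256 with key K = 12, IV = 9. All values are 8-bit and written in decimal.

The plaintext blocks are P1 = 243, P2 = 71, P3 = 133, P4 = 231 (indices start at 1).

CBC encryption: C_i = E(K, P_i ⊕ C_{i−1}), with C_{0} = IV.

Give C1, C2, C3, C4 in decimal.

C1 = 6, C2 = 77, C3 = 212, C4 = 63

C1: P1 ⊕ 9 = 250; E(K, 250) = 6.
C2: P2 ⊕ 6 = 65; E(K, 65) = 77.
C3: P3 ⊕ 77 = 200; E(K, 200) = 212.
C4: P4 ⊕ 212 = 51; E(K, 51) = 63.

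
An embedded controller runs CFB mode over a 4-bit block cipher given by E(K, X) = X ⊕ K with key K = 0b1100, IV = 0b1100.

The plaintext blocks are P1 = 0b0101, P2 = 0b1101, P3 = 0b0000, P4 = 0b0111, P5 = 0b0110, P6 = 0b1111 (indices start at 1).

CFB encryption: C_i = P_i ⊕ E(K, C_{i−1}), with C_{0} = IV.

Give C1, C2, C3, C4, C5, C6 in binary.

C1: E(K, 0b1100) = 0b0000; 0b0101 ⊕ 0b0000 = 0b0101.
C2: E(K, 0b0101) = 0b1001; 0b1101 ⊕ 0b1001 = 0b0100.
C3: E(K, 0b0100) = 0b1000; 0b0000 ⊕ 0b1000 = 0b1000.
C4: E(K, 0b1000) = 0b0100; 0b0111 ⊕ 0b0100 = 0b0011.
C5: E(K, 0b0011) = 0b1111; 0b0110 ⊕ 0b1111 = 0b1001.
C6: E(K, 0b1001) = 0b0101; 0b1111 ⊕ 0b0101 = 0b1010.

C1 = 0b0101, C2 = 0b0100, C3 = 0b1000, C4 = 0b0011, C5 = 0b1001, C6 = 0b1010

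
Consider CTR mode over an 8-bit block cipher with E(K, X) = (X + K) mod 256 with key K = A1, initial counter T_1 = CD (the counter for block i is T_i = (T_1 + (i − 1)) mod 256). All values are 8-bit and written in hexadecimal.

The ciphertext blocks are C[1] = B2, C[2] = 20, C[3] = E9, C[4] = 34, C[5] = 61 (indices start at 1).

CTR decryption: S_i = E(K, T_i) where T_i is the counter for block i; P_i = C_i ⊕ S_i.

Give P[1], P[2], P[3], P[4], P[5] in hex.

P[1]: T = CD, S = E(K, T) = 6E; B2 ⊕ 6E = DC.
P[2]: T = CE, S = E(K, T) = 6F; 20 ⊕ 6F = 4F.
P[3]: T = CF, S = E(K, T) = 70; E9 ⊕ 70 = 99.
P[4]: T = D0, S = E(K, T) = 71; 34 ⊕ 71 = 45.
P[5]: T = D1, S = E(K, T) = 72; 61 ⊕ 72 = 13.

P[1] = DC, P[2] = 4F, P[3] = 99, P[4] = 45, P[5] = 13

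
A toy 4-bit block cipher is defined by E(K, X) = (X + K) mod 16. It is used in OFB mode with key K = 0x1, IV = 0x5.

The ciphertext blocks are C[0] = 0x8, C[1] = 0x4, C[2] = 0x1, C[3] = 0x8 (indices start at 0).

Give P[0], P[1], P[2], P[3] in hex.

OFB decryption: S_i = E(K, S_{i−1}) with S_{−1} = IV; P_i = C_i ⊕ S_i.
P[0]: S = E(K, 0x5) = 0x6; 0x8 ⊕ 0x6 = 0xE.
P[1]: S = E(K, 0x6) = 0x7; 0x4 ⊕ 0x7 = 0x3.
P[2]: S = E(K, 0x7) = 0x8; 0x1 ⊕ 0x8 = 0x9.
P[3]: S = E(K, 0x8) = 0x9; 0x8 ⊕ 0x9 = 0x1.

P[0] = 0xE, P[1] = 0x3, P[2] = 0x9, P[3] = 0x1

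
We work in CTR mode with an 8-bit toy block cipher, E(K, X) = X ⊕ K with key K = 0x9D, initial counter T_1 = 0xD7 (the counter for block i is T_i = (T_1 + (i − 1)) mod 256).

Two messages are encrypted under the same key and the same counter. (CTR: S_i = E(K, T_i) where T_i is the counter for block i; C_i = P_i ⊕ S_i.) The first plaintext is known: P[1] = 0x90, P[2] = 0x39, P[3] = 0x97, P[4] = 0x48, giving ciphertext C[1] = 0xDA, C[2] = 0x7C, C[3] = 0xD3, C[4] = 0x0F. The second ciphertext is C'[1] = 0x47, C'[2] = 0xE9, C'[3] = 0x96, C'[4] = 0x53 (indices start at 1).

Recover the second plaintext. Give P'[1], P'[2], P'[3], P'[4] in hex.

In CTR with a reused counter, both messages share the same keystream S_i, so C_i ⊕ C'_i = P_i ⊕ P'_i and thus P'_i = P_i ⊕ C_i ⊕ C'_i.
P'[1]: 0x90 ⊕ 0xDA ⊕ 0x47 = 0x0D.
P'[2]: 0x39 ⊕ 0x7C ⊕ 0xE9 = 0xAC.
P'[3]: 0x97 ⊕ 0xD3 ⊕ 0x96 = 0xD2.
P'[4]: 0x48 ⊕ 0x0F ⊕ 0x53 = 0x14.

P'[1] = 0x0D, P'[2] = 0xAC, P'[3] = 0xD2, P'[4] = 0x14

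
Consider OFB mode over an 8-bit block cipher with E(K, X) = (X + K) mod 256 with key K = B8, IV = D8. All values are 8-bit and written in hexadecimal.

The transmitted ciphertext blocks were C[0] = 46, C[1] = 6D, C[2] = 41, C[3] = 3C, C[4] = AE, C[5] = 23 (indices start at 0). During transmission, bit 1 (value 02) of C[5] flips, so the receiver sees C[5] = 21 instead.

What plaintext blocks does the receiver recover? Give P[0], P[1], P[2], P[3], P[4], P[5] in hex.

P[0] = D6, P[1] = 25, P[2] = 41, P[3] = 84, P[4] = DE, P[5] = 09

OFB decryption: S_i = E(K, S_{i−1}) with S_{−1} = IV; P_i = C_i ⊕ S_i.
Only C[5] changed, to 21. In OFB, a change in C_i flips the same bit in P_i only; the keystream is unaffected. Decrypting the received ciphertext:
P[0]: S = E(K, D8) = 90; 46 ⊕ 90 = D6.
P[1]: S = E(K, 90) = 48; 6D ⊕ 48 = 25.
P[2]: S = E(K, 48) = 00; 41 ⊕ 00 = 41.
P[3]: S = E(K, 00) = B8; 3C ⊕ B8 = 84.
P[4]: S = E(K, B8) = 70; AE ⊕ 70 = DE.
P[5]: S = E(K, 70) = 28; 21 ⊕ 28 = 09.
Blocks that differ from the original plaintext: P[5].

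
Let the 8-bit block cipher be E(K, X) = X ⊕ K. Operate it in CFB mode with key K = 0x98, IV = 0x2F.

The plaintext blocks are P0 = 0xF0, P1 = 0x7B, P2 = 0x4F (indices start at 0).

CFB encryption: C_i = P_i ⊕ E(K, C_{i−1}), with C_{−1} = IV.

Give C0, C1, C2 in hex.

C0: E(K, 0x2F) = 0xB7; 0xF0 ⊕ 0xB7 = 0x47.
C1: E(K, 0x47) = 0xDF; 0x7B ⊕ 0xDF = 0xA4.
C2: E(K, 0xA4) = 0x3C; 0x4F ⊕ 0x3C = 0x73.

C0 = 0x47, C1 = 0xA4, C2 = 0x73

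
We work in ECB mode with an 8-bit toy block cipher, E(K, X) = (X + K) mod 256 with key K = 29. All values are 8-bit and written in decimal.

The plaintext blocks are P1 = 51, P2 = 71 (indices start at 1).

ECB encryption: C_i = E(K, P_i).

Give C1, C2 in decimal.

C1 = 80, C2 = 100

C1: E(K, 51) = 80.
C2: E(K, 71) = 100.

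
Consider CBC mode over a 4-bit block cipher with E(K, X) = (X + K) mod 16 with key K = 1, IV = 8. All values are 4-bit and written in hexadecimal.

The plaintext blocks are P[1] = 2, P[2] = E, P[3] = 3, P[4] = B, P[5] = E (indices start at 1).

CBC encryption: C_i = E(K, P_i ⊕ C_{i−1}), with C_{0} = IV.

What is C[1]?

C[1] = B

C[1]: P[1] ⊕ 8 = A; E(K, A) = B.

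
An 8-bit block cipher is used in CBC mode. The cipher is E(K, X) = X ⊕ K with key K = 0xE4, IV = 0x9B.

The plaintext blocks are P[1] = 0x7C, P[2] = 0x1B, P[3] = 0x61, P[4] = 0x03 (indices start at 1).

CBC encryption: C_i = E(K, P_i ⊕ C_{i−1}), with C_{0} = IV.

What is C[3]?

C[3] = 0x79

C[1]: P[1] ⊕ 0x9B = 0xE7; E(K, 0xE7) = 0x03.
C[2]: P[2] ⊕ 0x03 = 0x18; E(K, 0x18) = 0xFC.
C[3]: P[3] ⊕ 0xFC = 0x9D; E(K, 0x9D) = 0x79.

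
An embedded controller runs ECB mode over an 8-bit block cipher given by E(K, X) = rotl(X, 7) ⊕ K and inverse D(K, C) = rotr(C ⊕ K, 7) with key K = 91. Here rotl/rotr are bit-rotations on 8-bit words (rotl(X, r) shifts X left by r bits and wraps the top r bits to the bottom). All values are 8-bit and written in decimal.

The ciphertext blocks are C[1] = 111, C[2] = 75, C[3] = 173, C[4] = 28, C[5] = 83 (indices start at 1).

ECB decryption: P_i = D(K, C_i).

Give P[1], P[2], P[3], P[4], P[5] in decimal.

P[1]: D(K, 111) = 104.
P[2]: D(K, 75) = 32.
P[3]: D(K, 173) = 237.
P[4]: D(K, 28) = 142.
P[5]: D(K, 83) = 16.

P[1] = 104, P[2] = 32, P[3] = 237, P[4] = 142, P[5] = 16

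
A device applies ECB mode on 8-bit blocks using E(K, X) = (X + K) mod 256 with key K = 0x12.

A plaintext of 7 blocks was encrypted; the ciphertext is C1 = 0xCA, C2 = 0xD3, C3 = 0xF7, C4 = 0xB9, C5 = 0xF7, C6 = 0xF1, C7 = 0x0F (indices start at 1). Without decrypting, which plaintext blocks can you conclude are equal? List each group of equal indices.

P3 = P5

ECB encrypts each block independently with the same key, so equal ciphertext blocks imply equal plaintext blocks.
C3 = C5 = 0xF7, so P3 = P5.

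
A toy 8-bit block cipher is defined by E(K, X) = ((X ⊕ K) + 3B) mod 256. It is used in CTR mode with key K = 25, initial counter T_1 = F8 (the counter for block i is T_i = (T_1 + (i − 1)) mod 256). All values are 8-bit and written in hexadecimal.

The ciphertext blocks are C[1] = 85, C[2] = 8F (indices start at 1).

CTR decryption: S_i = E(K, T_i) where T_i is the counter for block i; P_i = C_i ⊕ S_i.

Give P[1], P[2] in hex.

P[1]: T = F8, S = E(K, T) = 18; 85 ⊕ 18 = 9D.
P[2]: T = F9, S = E(K, T) = 17; 8F ⊕ 17 = 98.

P[1] = 9D, P[2] = 98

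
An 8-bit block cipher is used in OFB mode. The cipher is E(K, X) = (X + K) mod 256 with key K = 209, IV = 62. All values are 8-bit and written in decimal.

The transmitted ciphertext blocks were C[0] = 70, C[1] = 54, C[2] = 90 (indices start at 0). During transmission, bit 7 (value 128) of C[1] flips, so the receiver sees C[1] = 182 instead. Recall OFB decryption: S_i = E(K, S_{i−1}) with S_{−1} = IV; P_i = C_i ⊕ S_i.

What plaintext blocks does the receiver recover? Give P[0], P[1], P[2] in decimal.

P[0] = 73, P[1] = 86, P[2] = 235

Only C[1] changed, to 182. In OFB, a change in C_i flips the same bit in P_i only; the keystream is unaffected. Decrypting the received ciphertext:
P[0]: S = E(K, 62) = 15; 70 ⊕ 15 = 73.
P[1]: S = E(K, 15) = 224; 182 ⊕ 224 = 86.
P[2]: S = E(K, 224) = 177; 90 ⊕ 177 = 235.
Blocks that differ from the original plaintext: P[1].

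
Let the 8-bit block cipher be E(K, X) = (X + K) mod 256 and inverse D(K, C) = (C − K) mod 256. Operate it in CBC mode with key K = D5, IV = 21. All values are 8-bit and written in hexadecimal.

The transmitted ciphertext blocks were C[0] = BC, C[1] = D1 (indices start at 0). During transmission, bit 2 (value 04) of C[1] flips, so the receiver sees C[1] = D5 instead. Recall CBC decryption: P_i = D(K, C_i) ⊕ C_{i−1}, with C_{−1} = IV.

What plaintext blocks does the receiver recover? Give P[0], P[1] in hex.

Only C[1] changed, to D5. In CBC, a change in C_i garbles P_i and flips the same bit in P_{i+1}. Decrypting the received ciphertext:
P[0]: D(K, BC) = E7; E7 ⊕ 21 = C6.
P[1]: D(K, D5) = 00; 00 ⊕ BC = BC.
Blocks that differ from the original plaintext: P[1].

P[0] = C6, P[1] = BC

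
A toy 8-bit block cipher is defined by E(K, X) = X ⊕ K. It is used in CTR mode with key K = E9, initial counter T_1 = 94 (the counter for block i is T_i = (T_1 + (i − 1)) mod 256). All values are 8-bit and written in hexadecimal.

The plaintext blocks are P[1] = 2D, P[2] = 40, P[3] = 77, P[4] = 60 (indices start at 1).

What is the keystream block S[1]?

CTR encryption: S_i = E(K, T_i) where T_i is the counter for block i; C_i = P_i ⊕ S_i.
C[1]: T = 94, S = E(K, T) = 7D; 2D ⊕ 7D = 50.
So S[1] = 7D.

7D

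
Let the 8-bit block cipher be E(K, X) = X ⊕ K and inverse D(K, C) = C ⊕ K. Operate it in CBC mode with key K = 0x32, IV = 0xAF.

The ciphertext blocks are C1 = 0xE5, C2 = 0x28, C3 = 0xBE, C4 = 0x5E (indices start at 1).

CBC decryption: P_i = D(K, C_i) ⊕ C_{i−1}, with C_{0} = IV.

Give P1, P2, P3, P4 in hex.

P1 = 0x78, P2 = 0xFF, P3 = 0xA4, P4 = 0xD2

P1: D(K, 0xE5) = 0xD7; 0xD7 ⊕ 0xAF = 0x78.
P2: D(K, 0x28) = 0x1A; 0x1A ⊕ 0xE5 = 0xFF.
P3: D(K, 0xBE) = 0x8C; 0x8C ⊕ 0x28 = 0xA4.
P4: D(K, 0x5E) = 0x6C; 0x6C ⊕ 0xBE = 0xD2.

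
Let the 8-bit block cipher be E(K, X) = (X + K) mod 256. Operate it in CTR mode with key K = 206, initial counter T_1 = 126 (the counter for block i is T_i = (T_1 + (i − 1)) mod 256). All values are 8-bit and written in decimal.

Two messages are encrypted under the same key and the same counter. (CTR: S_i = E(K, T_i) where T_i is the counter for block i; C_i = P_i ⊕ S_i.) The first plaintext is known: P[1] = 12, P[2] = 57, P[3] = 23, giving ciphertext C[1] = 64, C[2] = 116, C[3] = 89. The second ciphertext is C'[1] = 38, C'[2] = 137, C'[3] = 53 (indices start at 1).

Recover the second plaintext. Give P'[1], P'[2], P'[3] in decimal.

P'[1] = 106, P'[2] = 196, P'[3] = 123

In CTR with a reused counter, both messages share the same keystream S_i, so C_i ⊕ C'_i = P_i ⊕ P'_i and thus P'_i = P_i ⊕ C_i ⊕ C'_i.
P'[1]: 12 ⊕ 64 ⊕ 38 = 106.
P'[2]: 57 ⊕ 116 ⊕ 137 = 196.
P'[3]: 23 ⊕ 89 ⊕ 53 = 123.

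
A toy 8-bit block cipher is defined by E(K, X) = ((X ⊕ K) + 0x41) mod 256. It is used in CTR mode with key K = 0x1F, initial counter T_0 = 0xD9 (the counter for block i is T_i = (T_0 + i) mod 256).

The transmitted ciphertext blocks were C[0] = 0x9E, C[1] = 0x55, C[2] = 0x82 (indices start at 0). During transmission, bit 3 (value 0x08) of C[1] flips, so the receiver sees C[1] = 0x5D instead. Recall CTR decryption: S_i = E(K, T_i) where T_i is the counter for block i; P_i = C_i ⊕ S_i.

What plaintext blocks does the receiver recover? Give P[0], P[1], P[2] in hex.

Only C[1] changed, to 0x5D. In CTR, a change in C_i flips the same bit in P_i only; the keystream is unaffected. Decrypting the received ciphertext:
P[0]: T = 0xD9, S = E(K, T) = 0x07; 0x9E ⊕ 0x07 = 0x99.
P[1]: T = 0xDA, S = E(K, T) = 0x06; 0x5D ⊕ 0x06 = 0x5B.
P[2]: T = 0xDB, S = E(K, T) = 0x05; 0x82 ⊕ 0x05 = 0x87.
Blocks that differ from the original plaintext: P[1].

P[0] = 0x99, P[1] = 0x5B, P[2] = 0x87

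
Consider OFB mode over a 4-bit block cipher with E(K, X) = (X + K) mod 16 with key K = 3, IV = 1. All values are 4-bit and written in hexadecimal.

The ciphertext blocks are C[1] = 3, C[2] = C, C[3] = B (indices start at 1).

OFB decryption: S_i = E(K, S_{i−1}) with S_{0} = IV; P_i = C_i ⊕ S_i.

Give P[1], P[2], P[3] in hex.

P[1]: S = E(K, 1) = 4; 3 ⊕ 4 = 7.
P[2]: S = E(K, 4) = 7; C ⊕ 7 = B.
P[3]: S = E(K, 7) = A; B ⊕ A = 1.

P[1] = 7, P[2] = B, P[3] = 1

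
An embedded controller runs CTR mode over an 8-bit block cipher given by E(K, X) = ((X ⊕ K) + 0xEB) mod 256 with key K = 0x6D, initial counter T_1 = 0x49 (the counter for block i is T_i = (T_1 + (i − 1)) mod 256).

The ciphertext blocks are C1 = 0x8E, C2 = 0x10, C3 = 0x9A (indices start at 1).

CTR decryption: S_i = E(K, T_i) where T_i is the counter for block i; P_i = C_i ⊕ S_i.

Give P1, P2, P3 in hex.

P1 = 0x81, P2 = 0x02, P3 = 0x8B

P1: T = 0x49, S = E(K, T) = 0x0F; 0x8E ⊕ 0x0F = 0x81.
P2: T = 0x4A, S = E(K, T) = 0x12; 0x10 ⊕ 0x12 = 0x02.
P3: T = 0x4B, S = E(K, T) = 0x11; 0x9A ⊕ 0x11 = 0x8B.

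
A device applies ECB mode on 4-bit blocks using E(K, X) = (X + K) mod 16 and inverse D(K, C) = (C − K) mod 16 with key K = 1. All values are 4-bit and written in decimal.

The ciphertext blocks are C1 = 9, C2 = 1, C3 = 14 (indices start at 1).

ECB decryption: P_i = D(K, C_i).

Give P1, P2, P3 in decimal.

P1 = 8, P2 = 0, P3 = 13

P1: D(K, 9) = 8.
P2: D(K, 1) = 0.
P3: D(K, 14) = 13.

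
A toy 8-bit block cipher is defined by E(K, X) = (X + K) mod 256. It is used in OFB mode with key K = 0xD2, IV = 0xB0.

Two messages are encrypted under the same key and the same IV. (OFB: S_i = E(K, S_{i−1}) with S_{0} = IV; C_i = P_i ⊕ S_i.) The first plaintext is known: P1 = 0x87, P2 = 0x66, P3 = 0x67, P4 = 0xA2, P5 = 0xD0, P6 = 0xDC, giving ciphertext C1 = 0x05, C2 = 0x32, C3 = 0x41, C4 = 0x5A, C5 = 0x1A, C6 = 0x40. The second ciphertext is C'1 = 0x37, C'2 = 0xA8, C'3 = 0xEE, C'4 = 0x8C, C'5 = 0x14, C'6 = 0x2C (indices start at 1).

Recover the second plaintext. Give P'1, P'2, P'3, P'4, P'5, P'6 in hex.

P'1 = 0xB5, P'2 = 0xFC, P'3 = 0xC8, P'4 = 0x74, P'5 = 0xDE, P'6 = 0xB0

In OFB with a reused IV, both messages share the same keystream S_i, so C_i ⊕ C'_i = P_i ⊕ P'_i and thus P'_i = P_i ⊕ C_i ⊕ C'_i.
P'1: 0x87 ⊕ 0x05 ⊕ 0x37 = 0xB5.
P'2: 0x66 ⊕ 0x32 ⊕ 0xA8 = 0xFC.
P'3: 0x67 ⊕ 0x41 ⊕ 0xEE = 0xC8.
P'4: 0xA2 ⊕ 0x5A ⊕ 0x8C = 0x74.
P'5: 0xD0 ⊕ 0x1A ⊕ 0x14 = 0xDE.
P'6: 0xDC ⊕ 0x40 ⊕ 0x2C = 0xB0.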